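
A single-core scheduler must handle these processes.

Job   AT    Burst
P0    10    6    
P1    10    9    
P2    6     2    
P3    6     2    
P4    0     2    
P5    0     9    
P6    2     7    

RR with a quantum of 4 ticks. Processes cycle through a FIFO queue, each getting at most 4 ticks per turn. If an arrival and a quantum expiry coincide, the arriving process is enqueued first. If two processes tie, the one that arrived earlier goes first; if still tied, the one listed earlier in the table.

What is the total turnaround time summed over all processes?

Timeline: | P4 0-2 | P5 2-6 | P6 6-10 | P2 10-12 | P3 12-14 | P5 14-18 | P0 18-22 | P1 22-26 | P6 26-29 | P5 29-30 | P0 30-32 | P1 32-37 |
Completion: P0=32  P1=37  P2=12  P3=14  P4=2  P5=30  P6=29
Turnaround (C−A): P0=22  P1=27  P2=6  P3=8  P4=2  P5=30  P6=27
Turnaround = completion − arrival: P0=22, P1=27, P2=6, P3=8, P4=2, P5=30, P6=27
Total turnaround = 22 + 27 + 6 + 8 + 2 + 30 + 27 = 122

122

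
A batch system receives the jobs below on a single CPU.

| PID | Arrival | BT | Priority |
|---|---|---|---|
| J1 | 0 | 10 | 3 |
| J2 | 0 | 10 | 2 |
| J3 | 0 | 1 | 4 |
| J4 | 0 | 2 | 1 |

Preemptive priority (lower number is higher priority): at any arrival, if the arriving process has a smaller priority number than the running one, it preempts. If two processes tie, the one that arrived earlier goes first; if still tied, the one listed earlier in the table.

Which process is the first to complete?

J4

Timeline: | J4 0-2 | J2 2-12 | J1 12-22 | J3 22-23 |
Completion: J1=22  J2=12  J3=23  J4=2
Turnaround (C−A): J1=22  J2=12  J3=23  J4=2
Finish order: J4 → J2 → J1 → J3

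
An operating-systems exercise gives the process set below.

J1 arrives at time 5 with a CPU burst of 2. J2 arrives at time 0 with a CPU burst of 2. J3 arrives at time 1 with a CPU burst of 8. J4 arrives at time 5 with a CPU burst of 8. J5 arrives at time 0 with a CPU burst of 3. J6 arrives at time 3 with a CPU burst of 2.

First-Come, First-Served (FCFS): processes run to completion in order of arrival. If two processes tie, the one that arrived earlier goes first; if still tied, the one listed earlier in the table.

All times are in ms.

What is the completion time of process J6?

Timeline: | J2 0-2 | J5 2-5 | J3 5-13 | J6 13-15 | J1 15-17 | J4 17-25 |
Completion: J1=17  J2=2  J3=13  J4=25  J5=5  J6=15
Turnaround (C−A): J1=12  J2=2  J3=12  J4=20  J5=5  J6=12

15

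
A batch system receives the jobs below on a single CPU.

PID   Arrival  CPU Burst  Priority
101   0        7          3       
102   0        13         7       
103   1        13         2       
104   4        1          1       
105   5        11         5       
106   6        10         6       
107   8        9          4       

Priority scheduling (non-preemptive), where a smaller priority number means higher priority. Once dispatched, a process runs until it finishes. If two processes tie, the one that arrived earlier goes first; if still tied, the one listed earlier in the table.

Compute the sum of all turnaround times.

Schedule: | 101 0-7 | 104 7-8 | 103 8-21 | 107 21-30 | 105 30-41 | 106 41-51 | 102 51-64 |
Completion: 101=7  102=64  103=21  104=8  105=41  106=51  107=30
Turnaround (C−A): 101=7  102=64  103=20  104=4  105=36  106=45  107=22
Turnaround = completion − arrival: 101=7, 102=64, 103=20, 104=4, 105=36, 106=45, 107=22
Total turnaround = 7 + 64 + 20 + 4 + 36 + 45 + 22 = 198

198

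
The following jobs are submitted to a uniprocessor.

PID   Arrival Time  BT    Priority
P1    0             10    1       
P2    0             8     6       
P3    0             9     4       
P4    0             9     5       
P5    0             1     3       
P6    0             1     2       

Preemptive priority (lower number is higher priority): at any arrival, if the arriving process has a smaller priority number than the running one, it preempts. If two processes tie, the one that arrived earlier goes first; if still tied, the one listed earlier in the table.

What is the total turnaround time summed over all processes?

Timeline: | P1 0-10 | P6 10-11 | P5 11-12 | P3 12-21 | P4 21-30 | P2 30-38 |
Completion: P1=10  P2=38  P3=21  P4=30  P5=12  P6=11
Turnaround = completion − arrival: P1=10, P2=38, P3=21, P4=30, P5=12, P6=11
Total turnaround = 10 + 38 + 21 + 30 + 12 + 11 = 122

122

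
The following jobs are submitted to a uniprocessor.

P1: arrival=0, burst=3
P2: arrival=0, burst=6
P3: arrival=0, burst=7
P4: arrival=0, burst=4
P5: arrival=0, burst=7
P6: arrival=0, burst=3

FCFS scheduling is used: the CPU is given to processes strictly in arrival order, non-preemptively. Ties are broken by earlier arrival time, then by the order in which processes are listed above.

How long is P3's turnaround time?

Gantt: | P1 0-3 | P2 3-9 | P3 9-16 | P4 16-20 | P5 20-27 | P6 27-30 |
Completion: P1=3  P2=9  P3=16  P4=20  P5=27  P6=30
Turnaround(P3) = completion − arrival = 16 − 0 = 16

16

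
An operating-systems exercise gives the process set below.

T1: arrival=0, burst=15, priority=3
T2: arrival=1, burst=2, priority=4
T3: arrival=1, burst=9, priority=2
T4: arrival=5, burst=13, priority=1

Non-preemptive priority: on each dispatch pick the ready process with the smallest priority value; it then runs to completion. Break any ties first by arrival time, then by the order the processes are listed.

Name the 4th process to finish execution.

Timeline: | T1 0-15 | T4 15-28 | T3 28-37 | T2 37-39 |
Completion: T1=15  T2=39  T3=37  T4=28
Finish order: T1 → T4 → T3 → T2

T2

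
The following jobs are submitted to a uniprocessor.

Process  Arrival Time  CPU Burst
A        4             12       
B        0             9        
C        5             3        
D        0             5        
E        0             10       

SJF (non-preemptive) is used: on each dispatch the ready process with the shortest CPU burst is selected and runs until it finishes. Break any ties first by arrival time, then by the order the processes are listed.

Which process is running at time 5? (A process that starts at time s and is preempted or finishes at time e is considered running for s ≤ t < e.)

C

Gantt: | D 0-5 | C 5-8 | B 8-17 | E 17-27 | A 27-39 |
Completion: A=39  B=17  C=8  D=5  E=27
Turnaround (C−A): A=35  B=17  C=3  D=5  E=27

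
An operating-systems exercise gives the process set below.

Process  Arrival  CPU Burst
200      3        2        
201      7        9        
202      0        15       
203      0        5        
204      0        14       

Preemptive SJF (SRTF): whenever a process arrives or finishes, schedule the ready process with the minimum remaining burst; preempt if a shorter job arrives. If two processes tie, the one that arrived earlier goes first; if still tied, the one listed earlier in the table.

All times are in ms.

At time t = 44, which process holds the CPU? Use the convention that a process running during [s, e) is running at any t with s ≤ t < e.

Schedule: | 203 0-5 | 200 5-7 | 201 7-16 | 204 16-30 | 202 30-45 |
Completion: 200=7  201=16  202=45  203=5  204=30
Turnaround (C−A): 200=4  201=9  202=45  203=5  204=30

202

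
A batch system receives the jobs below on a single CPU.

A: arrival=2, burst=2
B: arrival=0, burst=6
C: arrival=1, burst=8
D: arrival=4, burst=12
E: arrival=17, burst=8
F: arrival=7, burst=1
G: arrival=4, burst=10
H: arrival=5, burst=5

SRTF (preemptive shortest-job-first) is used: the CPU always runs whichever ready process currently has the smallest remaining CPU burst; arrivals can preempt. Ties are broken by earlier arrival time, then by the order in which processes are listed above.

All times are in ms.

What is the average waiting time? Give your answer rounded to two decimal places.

10.88

Gantt: | B 0-2 | A 2-4 | B 4-8 | F 8-9 | H 9-14 | C 14-22 | E 22-30 | G 30-40 | D 40-52 |
Completion: A=4  B=8  C=22  D=52  E=30  F=9  G=40  H=14
Turnaround (C−A): A=2  B=8  C=21  D=48  E=13  F=2  G=36  H=9
Waiting times: A=0, B=2, C=13, D=36, E=5, F=1, G=26, H=4
Average waiting = (0+2+13+36+5+1+26+4) / 8 = 87/8 = 10.88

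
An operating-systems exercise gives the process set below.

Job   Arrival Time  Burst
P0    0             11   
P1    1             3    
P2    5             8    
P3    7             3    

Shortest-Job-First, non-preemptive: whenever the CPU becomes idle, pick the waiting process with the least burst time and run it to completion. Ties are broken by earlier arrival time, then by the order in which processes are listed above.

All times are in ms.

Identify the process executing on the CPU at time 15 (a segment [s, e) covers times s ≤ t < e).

Timeline: | P0 0-11 | P1 11-14 | P3 14-17 | P2 17-25 |
Completion: P0=11  P1=14  P2=25  P3=17

P3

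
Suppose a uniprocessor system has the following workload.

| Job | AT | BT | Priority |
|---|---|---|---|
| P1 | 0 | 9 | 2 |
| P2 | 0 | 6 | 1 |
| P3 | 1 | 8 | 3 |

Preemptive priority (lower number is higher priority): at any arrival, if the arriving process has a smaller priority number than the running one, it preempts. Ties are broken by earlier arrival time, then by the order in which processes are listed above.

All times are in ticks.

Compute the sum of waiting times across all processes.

Timeline: | P2 0-6 | P1 6-15 | P3 15-23 |
Completion: P1=15  P2=6  P3=23
Waiting = turnaround − burst: P1=6, P2=0, P3=14
Total waiting = 6 + 0 + 14 = 20

20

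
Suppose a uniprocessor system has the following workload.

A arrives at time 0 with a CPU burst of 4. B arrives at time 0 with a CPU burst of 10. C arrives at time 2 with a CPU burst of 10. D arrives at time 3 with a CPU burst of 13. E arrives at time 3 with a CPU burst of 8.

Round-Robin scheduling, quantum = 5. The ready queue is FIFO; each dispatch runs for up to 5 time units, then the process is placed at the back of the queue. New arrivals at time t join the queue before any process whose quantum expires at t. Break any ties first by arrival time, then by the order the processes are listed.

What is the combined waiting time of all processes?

Timeline: | A 0-4 | B 4-9 | C 9-14 | D 14-19 | E 19-24 | B 24-29 | C 29-34 | D 34-39 | E 39-42 | D 42-45 |
Completion: A=4  B=29  C=34  D=45  E=42
Turnaround (C−A): A=4  B=29  C=32  D=42  E=39
Waiting = turnaround − burst: A=0, B=19, C=22, D=29, E=31
Total waiting = 0 + 19 + 22 + 29 + 31 = 101

101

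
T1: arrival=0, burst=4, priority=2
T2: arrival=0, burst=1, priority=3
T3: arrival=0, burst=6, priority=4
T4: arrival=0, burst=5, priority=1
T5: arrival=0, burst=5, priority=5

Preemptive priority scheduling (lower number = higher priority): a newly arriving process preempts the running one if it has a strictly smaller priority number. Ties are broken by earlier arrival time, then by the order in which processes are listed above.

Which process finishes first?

T4

Gantt: | T4 0-5 | T1 5-9 | T2 9-10 | T3 10-16 | T5 16-21 |
Completion: T1=9  T2=10  T3=16  T4=5  T5=21
Turnaround (C−A): T1=9  T2=10  T3=16  T4=5  T5=21
Finish order: T4 → T1 → T2 → T3 → T5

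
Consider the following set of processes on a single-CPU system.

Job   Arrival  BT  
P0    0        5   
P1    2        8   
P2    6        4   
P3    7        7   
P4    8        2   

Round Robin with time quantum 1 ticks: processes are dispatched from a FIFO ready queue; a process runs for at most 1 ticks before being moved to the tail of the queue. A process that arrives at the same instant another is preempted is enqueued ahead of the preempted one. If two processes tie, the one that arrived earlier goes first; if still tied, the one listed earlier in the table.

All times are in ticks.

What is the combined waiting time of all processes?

46

Schedule: | P0 0-2 | P1 2-3 | P0 3-4 | P1 4-5 | P0 5-6 | P1 6-7 | P2 7-8 | P0 8-9 | P3 9-10 | P1 10-11 | P4 11-12 | P2 12-13 | P3 13-14 | P1 14-15 | P4 15-16 | P2 16-17 | P3 17-18 | P1 18-19 | P2 19-20 | P3 20-21 | P1 21-22 | P3 22-23 | P1 23-24 | P3 24-26 |
Completion: P0=9  P1=24  P2=20  P3=26  P4=16
Waiting = turnaround − burst: P0=4, P1=14, P2=10, P3=12, P4=6
Total waiting = 4 + 14 + 10 + 12 + 6 = 46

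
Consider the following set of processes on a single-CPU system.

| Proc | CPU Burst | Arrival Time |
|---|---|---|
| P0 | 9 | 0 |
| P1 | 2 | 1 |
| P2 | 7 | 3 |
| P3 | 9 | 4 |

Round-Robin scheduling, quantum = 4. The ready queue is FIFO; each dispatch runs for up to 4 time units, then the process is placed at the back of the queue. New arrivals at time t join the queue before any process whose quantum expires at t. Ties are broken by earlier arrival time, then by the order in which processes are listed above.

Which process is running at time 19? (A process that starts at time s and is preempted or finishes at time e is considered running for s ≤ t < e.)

P2

Timeline: | P0 0-4 | P1 4-6 | P2 6-10 | P3 10-14 | P0 14-18 | P2 18-21 | P3 21-25 | P0 25-26 | P3 26-27 |
Completion: P0=26  P1=6  P2=21  P3=27
Turnaround (C−A): P0=26  P1=5  P2=18  P3=23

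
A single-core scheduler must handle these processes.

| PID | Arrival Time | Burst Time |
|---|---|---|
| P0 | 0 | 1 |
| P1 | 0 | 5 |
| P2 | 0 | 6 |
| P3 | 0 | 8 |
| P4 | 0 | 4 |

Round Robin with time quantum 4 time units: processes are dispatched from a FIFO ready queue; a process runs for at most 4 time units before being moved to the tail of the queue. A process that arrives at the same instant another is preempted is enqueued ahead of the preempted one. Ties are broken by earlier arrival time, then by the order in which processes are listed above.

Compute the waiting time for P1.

Gantt: | P0 0-1 | P1 1-5 | P2 5-9 | P3 9-13 | P4 13-17 | P1 17-18 | P2 18-20 | P3 20-24 |
Completion: P0=1  P1=18  P2=20  P3=24  P4=17
Turnaround (C−A): P0=1  P1=18  P2=20  P3=24  P4=17
Waiting(P1) = turnaround − burst = 18 − 5 = 13

13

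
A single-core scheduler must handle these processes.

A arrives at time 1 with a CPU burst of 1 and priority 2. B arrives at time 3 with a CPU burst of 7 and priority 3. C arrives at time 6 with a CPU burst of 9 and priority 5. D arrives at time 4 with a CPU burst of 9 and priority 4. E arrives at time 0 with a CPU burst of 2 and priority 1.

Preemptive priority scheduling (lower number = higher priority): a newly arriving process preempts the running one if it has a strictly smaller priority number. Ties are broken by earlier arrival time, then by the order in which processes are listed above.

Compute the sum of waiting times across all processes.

20

Gantt: | E 0-2 | A 2-3 | B 3-10 | D 10-19 | C 19-28 |
Completion: A=3  B=10  C=28  D=19  E=2
Turnaround (C−A): A=2  B=7  C=22  D=15  E=2
Waiting = turnaround − burst: A=1, B=0, C=13, D=6, E=0
Total waiting = 1 + 0 + 13 + 6 + 0 = 20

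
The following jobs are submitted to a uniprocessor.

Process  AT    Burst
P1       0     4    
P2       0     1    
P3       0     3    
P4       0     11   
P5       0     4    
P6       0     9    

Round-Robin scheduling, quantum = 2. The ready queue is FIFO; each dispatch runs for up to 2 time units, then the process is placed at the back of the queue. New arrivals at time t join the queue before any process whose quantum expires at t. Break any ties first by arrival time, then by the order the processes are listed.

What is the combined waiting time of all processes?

Gantt: | P1 0-2 | P2 2-3 | P3 3-5 | P4 5-7 | P5 7-9 | P6 9-11 | P1 11-13 | P3 13-14 | P4 14-16 | P5 16-18 | P6 18-20 | P4 20-22 | P6 22-24 | P4 24-26 | P6 26-28 | P4 28-30 | P6 30-31 | P4 31-32 |
Completion: P1=13  P2=3  P3=14  P4=32  P5=18  P6=31
Turnaround (C−A): P1=13  P2=3  P3=14  P4=32  P5=18  P6=31
Waiting = turnaround − burst: P1=9, P2=2, P3=11, P4=21, P5=14, P6=22
Total waiting = 9 + 2 + 11 + 21 + 14 + 22 = 79

79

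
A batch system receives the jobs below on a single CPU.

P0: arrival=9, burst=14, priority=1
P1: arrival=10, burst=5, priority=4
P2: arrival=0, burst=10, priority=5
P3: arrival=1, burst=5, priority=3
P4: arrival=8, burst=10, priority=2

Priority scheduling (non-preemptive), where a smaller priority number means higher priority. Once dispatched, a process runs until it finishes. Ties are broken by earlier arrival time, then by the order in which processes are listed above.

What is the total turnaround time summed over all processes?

123

Schedule: | P2 0-10 | P0 10-24 | P4 24-34 | P3 34-39 | P1 39-44 |
Completion: P0=24  P1=44  P2=10  P3=39  P4=34
Turnaround (C−A): P0=15  P1=34  P2=10  P3=38  P4=26
Turnaround = completion − arrival: P0=15, P1=34, P2=10, P3=38, P4=26
Total turnaround = 15 + 34 + 10 + 38 + 26 = 123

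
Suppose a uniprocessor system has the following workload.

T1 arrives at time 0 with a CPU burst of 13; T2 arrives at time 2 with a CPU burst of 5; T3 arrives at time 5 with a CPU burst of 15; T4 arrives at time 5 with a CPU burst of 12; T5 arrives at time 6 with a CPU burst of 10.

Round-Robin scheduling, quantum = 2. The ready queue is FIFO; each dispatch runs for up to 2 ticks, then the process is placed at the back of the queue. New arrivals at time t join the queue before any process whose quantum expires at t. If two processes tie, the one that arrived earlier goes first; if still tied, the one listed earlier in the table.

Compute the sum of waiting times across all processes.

Schedule: | T1 0-2 | T2 2-4 | T1 4-6 | T2 6-8 | T3 8-10 | T4 10-12 | T5 12-14 | T1 14-16 | T2 16-17 | T3 17-19 | T4 19-21 | T5 21-23 | T1 23-25 | T3 25-27 | T4 27-29 | T5 29-31 | T1 31-33 | T3 33-35 | T4 35-37 | T5 37-39 | T1 39-41 | T3 41-43 | T4 43-45 | T5 45-47 | T1 47-48 | T3 48-50 | T4 50-52 | T3 52-55 |
Completion: T1=48  T2=17  T3=55  T4=52  T5=47
Turnaround (C−A): T1=48  T2=15  T3=50  T4=47  T5=41
Waiting = turnaround − burst: T1=35, T2=10, T3=35, T4=35, T5=31
Total waiting = 35 + 10 + 35 + 35 + 31 = 146

146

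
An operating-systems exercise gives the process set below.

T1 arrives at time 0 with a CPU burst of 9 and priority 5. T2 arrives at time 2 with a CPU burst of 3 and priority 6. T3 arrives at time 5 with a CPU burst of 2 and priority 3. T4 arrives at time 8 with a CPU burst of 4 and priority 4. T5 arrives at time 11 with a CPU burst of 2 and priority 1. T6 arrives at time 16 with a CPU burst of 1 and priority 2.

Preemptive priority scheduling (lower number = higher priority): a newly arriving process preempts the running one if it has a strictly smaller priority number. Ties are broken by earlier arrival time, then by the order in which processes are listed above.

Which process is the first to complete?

T3

Schedule: | T1 0-5 | T3 5-7 | T1 7-8 | T4 8-11 | T5 11-13 | T4 13-14 | T1 14-16 | T6 16-17 | T1 17-18 | T2 18-21 |
Completion: T1=18  T2=21  T3=7  T4=14  T5=13  T6=17
Turnaround (C−A): T1=18  T2=19  T3=2  T4=6  T5=2  T6=1
Finish order: T3 → T5 → T4 → T6 → T1 → T2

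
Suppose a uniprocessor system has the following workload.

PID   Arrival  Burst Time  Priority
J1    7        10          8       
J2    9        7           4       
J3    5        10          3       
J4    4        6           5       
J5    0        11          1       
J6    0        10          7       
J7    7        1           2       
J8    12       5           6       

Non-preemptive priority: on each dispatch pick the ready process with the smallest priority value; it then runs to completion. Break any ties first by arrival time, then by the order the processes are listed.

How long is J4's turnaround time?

31

Timeline: | J5 0-11 | J7 11-12 | J3 12-22 | J2 22-29 | J4 29-35 | J8 35-40 | J6 40-50 | J1 50-60 |
Completion: J1=60  J2=29  J3=22  J4=35  J5=11  J6=50  J7=12  J8=40
Turnaround (C−A): J1=53  J2=20  J3=17  J4=31  J5=11  J6=50  J7=5  J8=28
Turnaround(J4) = completion − arrival = 35 − 4 = 31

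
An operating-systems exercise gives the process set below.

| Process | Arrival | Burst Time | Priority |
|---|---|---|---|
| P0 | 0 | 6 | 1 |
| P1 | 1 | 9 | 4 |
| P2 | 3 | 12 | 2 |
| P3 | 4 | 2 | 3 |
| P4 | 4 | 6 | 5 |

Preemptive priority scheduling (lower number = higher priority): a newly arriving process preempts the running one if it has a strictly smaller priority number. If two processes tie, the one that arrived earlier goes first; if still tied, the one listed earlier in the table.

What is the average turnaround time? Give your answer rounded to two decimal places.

Timeline: | P0 0-6 | P2 6-18 | P3 18-20 | P1 20-29 | P4 29-35 |
Completion: P0=6  P1=29  P2=18  P3=20  P4=35
Turnaround times: P0=6, P1=28, P2=15, P3=16, P4=31
Average turnaround = (6+28+15+16+31) / 5 = 96/5 = 19.20

19.20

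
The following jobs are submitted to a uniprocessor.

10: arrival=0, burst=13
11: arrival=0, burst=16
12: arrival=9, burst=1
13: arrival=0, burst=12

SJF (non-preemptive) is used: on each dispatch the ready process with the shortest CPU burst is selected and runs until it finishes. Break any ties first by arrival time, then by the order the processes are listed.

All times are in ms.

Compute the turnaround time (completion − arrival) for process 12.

4

Schedule: | 13 0-12 | 12 12-13 | 10 13-26 | 11 26-42 |
Completion: 10=26  11=42  12=13  13=12
Turnaround (C−A): 10=26  11=42  12=4  13=12
Turnaround(12) = completion − arrival = 13 − 9 = 4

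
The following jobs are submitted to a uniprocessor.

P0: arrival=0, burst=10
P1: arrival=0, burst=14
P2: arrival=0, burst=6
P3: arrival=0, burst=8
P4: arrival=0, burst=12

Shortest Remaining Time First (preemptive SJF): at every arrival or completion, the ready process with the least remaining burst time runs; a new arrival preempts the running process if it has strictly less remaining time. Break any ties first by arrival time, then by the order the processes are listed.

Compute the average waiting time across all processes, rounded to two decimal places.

16.00

Schedule: | P2 0-6 | P3 6-14 | P0 14-24 | P4 24-36 | P1 36-50 |
Completion: P0=24  P1=50  P2=6  P3=14  P4=36
Waiting times: P0=14, P1=36, P2=0, P3=6, P4=24
Average waiting = (14+36+0+6+24) / 5 = 80/5 = 16.00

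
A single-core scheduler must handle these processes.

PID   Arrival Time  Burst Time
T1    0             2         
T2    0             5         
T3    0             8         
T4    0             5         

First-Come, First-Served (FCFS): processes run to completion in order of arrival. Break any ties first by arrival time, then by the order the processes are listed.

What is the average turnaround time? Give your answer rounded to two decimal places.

11.00

Schedule: | T1 0-2 | T2 2-7 | T3 7-15 | T4 15-20 |
Completion: T1=2  T2=7  T3=15  T4=20
Turnaround (C−A): T1=2  T2=7  T3=15  T4=20
Turnaround times: T1=2, T2=7, T3=15, T4=20
Average turnaround = (2+7+15+20) / 4 = 44/4 = 11.00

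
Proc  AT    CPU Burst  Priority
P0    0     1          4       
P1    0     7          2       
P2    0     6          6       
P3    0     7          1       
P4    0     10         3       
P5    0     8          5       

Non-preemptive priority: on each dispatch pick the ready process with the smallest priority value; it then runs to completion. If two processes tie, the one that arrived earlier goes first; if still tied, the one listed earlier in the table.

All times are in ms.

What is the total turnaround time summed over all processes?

Gantt: | P3 0-7 | P1 7-14 | P4 14-24 | P0 24-25 | P5 25-33 | P2 33-39 |
Completion: P0=25  P1=14  P2=39  P3=7  P4=24  P5=33
Turnaround (C−A): P0=25  P1=14  P2=39  P3=7  P4=24  P5=33
Turnaround = completion − arrival: P0=25, P1=14, P2=39, P3=7, P4=24, P5=33
Total turnaround = 25 + 14 + 39 + 7 + 24 + 33 = 142

142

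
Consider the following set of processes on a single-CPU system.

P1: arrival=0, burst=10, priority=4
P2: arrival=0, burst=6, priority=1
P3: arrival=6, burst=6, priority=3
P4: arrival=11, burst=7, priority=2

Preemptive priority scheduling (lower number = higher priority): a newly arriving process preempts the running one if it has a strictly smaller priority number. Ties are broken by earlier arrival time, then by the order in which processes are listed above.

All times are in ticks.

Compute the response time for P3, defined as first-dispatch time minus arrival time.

Schedule: | P2 0-6 | P3 6-11 | P4 11-18 | P3 18-19 | P1 19-29 |
Completion: P1=29  P2=6  P3=19  P4=18
Turnaround (C−A): P1=29  P2=6  P3=13  P4=7
Response(P3) = first start − arrival = 6 − 6 = 0

0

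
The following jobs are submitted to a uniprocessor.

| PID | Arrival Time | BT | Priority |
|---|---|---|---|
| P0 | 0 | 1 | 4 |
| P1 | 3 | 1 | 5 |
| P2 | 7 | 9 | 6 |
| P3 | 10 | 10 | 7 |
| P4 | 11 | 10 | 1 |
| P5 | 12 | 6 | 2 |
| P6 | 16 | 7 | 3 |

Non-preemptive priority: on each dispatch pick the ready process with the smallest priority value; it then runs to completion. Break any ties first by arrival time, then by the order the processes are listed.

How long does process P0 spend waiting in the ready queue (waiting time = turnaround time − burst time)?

0

Gantt: | P0 0-1 | idle 1-3 | P1 3-4 | idle 4-7 | P2 7-16 | P4 16-26 | P5 26-32 | P6 32-39 | P3 39-49 |
Completion: P0=1  P1=4  P2=16  P3=49  P4=26  P5=32  P6=39
Turnaround (C−A): P0=1  P1=1  P2=9  P3=39  P4=15  P5=20  P6=23
Waiting(P0) = turnaround − burst = 1 − 1 = 0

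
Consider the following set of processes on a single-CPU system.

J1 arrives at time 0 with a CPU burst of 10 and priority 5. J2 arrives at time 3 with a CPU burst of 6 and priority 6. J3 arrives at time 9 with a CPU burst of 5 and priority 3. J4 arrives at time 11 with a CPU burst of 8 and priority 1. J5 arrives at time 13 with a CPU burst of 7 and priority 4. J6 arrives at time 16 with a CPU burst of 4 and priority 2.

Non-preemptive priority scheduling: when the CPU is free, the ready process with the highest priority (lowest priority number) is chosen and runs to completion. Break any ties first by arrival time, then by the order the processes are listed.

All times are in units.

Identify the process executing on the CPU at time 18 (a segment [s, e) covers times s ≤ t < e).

J4

Timeline: | J1 0-10 | J3 10-15 | J4 15-23 | J6 23-27 | J5 27-34 | J2 34-40 |
Completion: J1=10  J2=40  J3=15  J4=23  J5=34  J6=27
Turnaround (C−A): J1=10  J2=37  J3=6  J4=12  J5=21  J6=11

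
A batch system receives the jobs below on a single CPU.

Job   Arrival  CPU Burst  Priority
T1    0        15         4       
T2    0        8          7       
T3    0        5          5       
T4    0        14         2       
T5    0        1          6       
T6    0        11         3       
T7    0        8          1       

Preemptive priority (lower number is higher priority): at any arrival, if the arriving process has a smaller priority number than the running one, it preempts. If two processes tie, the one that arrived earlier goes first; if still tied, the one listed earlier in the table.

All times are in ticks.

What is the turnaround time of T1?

48

Timeline: | T7 0-8 | T4 8-22 | T6 22-33 | T1 33-48 | T3 48-53 | T5 53-54 | T2 54-62 |
Completion: T1=48  T2=62  T3=53  T4=22  T5=54  T6=33  T7=8
Turnaround(T1) = completion − arrival = 48 − 0 = 48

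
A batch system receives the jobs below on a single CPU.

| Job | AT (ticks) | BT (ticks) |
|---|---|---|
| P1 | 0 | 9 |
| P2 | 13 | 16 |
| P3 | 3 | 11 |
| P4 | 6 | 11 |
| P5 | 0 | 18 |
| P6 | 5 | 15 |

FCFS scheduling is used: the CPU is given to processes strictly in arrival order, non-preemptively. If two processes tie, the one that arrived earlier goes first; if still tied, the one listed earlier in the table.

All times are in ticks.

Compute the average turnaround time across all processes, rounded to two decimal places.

Schedule: | P1 0-9 | P5 9-27 | P3 27-38 | P6 38-53 | P4 53-64 | P2 64-80 |
Completion: P1=9  P2=80  P3=38  P4=64  P5=27  P6=53
Turnaround (C−A): P1=9  P2=67  P3=35  P4=58  P5=27  P6=48
Turnaround times: P1=9, P2=67, P3=35, P4=58, P5=27, P6=48
Average turnaround = (9+67+35+58+27+48) / 6 = 244/6 = 40.67

40.67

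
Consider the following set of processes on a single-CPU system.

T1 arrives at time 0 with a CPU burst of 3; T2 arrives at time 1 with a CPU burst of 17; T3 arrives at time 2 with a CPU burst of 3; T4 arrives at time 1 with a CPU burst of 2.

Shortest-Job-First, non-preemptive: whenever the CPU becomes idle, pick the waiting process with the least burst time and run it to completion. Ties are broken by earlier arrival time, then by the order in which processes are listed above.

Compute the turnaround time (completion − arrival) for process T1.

Timeline: | T1 0-3 | T4 3-5 | T3 5-8 | T2 8-25 |
Completion: T1=3  T2=25  T3=8  T4=5
Turnaround (C−A): T1=3  T2=24  T3=6  T4=4
Turnaround(T1) = completion − arrival = 3 − 0 = 3

3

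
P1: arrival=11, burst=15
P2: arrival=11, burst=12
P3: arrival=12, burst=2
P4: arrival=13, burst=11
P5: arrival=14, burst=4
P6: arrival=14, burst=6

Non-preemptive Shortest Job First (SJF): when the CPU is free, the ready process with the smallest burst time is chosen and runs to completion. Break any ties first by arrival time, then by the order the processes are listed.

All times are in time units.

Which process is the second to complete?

Timeline: | idle 0-11 | P2 11-23 | P3 23-25 | P5 25-29 | P6 29-35 | P4 35-46 | P1 46-61 |
Completion: P1=61  P2=23  P3=25  P4=46  P5=29  P6=35
Finish order: P2 → P3 → P5 → P6 → P4 → P1

P3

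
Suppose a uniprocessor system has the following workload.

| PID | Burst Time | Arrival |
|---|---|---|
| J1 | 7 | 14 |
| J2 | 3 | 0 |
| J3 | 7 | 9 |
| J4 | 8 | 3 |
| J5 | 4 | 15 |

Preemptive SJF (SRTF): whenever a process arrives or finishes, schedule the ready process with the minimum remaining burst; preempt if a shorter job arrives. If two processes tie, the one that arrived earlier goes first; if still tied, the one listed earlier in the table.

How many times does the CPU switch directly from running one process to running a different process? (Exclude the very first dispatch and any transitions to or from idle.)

Gantt: | J2 0-3 | J4 3-11 | J3 11-18 | J5 18-22 | J1 22-29 |
Completion: J1=29  J2=3  J3=18  J4=11  J5=22
Turnaround (C−A): J1=15  J2=3  J3=9  J4=8  J5=7

4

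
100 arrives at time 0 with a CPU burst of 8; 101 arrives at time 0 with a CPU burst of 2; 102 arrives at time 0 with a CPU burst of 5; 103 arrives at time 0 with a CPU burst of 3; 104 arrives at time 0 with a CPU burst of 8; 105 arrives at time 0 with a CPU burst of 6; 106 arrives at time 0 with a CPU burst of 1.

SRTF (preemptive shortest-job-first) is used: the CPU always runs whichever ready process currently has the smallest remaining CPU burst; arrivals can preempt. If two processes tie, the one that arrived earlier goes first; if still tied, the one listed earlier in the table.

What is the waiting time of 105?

Gantt: | 106 0-1 | 101 1-3 | 103 3-6 | 102 6-11 | 105 11-17 | 100 17-25 | 104 25-33 |
Completion: 100=25  101=3  102=11  103=6  104=33  105=17  106=1
Turnaround (C−A): 100=25  101=3  102=11  103=6  104=33  105=17  106=1
Waiting(105) = turnaround − burst = 17 − 6 = 11

11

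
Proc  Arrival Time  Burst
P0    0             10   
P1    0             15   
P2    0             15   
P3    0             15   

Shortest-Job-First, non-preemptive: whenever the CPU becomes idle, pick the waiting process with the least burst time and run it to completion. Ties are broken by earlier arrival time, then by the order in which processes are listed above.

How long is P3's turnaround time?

55

Timeline: | P0 0-10 | P1 10-25 | P2 25-40 | P3 40-55 |
Completion: P0=10  P1=25  P2=40  P3=55
Turnaround (C−A): P0=10  P1=25  P2=40  P3=55
Turnaround(P3) = completion − arrival = 55 − 0 = 55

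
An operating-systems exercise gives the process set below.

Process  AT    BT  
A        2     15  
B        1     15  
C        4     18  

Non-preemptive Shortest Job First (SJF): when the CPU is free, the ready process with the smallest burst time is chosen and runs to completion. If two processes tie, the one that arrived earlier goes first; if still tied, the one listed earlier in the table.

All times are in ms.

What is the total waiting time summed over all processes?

41

Gantt: | idle 0-1 | B 1-16 | A 16-31 | C 31-49 |
Completion: A=31  B=16  C=49
Waiting = turnaround − burst: A=14, B=0, C=27
Total waiting = 14 + 0 + 27 = 41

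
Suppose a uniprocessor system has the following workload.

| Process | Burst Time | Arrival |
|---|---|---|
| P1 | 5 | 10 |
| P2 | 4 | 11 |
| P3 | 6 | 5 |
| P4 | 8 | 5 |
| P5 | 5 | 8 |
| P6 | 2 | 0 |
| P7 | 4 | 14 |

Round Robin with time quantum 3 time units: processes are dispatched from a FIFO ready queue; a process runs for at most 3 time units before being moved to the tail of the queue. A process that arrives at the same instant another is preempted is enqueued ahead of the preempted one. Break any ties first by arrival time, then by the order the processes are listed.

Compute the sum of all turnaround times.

Schedule: | P6 0-2 | idle 2-5 | P3 5-8 | P4 8-11 | P5 11-14 | P3 14-17 | P1 17-20 | P2 20-23 | P4 23-26 | P7 26-29 | P5 29-31 | P1 31-33 | P2 33-34 | P4 34-36 | P7 36-37 |
Completion: P1=33  P2=34  P3=17  P4=36  P5=31  P6=2  P7=37
Turnaround (C−A): P1=23  P2=23  P3=12  P4=31  P5=23  P6=2  P7=23
Turnaround = completion − arrival: P1=23, P2=23, P3=12, P4=31, P5=23, P6=2, P7=23
Total turnaround = 23 + 23 + 12 + 31 + 23 + 2 + 23 = 137

137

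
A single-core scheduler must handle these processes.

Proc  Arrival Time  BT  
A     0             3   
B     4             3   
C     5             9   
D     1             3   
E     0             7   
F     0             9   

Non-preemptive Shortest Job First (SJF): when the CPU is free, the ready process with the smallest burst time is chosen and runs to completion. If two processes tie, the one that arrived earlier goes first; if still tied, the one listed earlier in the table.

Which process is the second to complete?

Gantt: | A 0-3 | D 3-6 | B 6-9 | E 9-16 | F 16-25 | C 25-34 |
Completion: A=3  B=9  C=34  D=6  E=16  F=25
Turnaround (C−A): A=3  B=5  C=29  D=5  E=16  F=25
Finish order: A → D → B → E → F → C

D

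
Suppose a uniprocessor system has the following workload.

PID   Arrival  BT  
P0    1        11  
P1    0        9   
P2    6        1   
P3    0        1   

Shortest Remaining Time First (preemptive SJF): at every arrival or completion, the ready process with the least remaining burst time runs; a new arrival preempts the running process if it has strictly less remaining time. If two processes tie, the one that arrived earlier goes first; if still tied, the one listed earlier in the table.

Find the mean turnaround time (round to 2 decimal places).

8.50

Timeline: | P3 0-1 | P1 1-6 | P2 6-7 | P1 7-11 | P0 11-22 |
Completion: P0=22  P1=11  P2=7  P3=1
Turnaround (C−A): P0=21  P1=11  P2=1  P3=1
Turnaround times: P0=21, P1=11, P2=1, P3=1
Average turnaround = (21+11+1+1) / 4 = 34/4 = 8.50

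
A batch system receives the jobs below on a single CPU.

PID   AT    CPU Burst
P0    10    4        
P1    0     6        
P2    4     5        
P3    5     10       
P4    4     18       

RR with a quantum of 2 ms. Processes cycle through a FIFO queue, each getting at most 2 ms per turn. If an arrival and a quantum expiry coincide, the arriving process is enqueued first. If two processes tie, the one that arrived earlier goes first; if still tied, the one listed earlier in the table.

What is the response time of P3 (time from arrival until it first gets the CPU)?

5

Schedule: | P1 0-4 | P2 4-6 | P4 6-8 | P1 8-10 | P3 10-12 | P2 12-14 | P4 14-16 | P0 16-18 | P3 18-20 | P2 20-21 | P4 21-23 | P0 23-25 | P3 25-27 | P4 27-29 | P3 29-31 | P4 31-33 | P3 33-35 | P4 35-43 |
Completion: P0=25  P1=10  P2=21  P3=35  P4=43
Response(P3) = first start − arrival = 10 − 5 = 5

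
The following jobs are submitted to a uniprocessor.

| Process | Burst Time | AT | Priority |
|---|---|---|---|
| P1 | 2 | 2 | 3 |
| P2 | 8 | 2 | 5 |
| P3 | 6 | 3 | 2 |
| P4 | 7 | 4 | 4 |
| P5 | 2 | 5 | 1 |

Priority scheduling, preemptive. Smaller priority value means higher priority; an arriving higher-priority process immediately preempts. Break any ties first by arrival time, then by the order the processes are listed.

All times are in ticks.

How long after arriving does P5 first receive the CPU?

Timeline: | idle 0-2 | P1 2-3 | P3 3-5 | P5 5-7 | P3 7-11 | P1 11-12 | P4 12-19 | P2 19-27 |
Completion: P1=12  P2=27  P3=11  P4=19  P5=7
Turnaround (C−A): P1=10  P2=25  P3=8  P4=15  P5=2
Response(P5) = first start − arrival = 5 − 5 = 0

0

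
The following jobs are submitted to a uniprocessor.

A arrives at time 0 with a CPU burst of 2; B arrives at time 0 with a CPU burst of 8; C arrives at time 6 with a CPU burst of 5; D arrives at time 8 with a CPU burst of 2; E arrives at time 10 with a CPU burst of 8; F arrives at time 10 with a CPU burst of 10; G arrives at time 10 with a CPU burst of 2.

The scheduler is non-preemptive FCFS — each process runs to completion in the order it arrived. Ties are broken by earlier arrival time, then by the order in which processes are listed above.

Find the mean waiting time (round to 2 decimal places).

Timeline: | A 0-2 | B 2-10 | C 10-15 | D 15-17 | E 17-25 | F 25-35 | G 35-37 |
Completion: A=2  B=10  C=15  D=17  E=25  F=35  G=37
Turnaround (C−A): A=2  B=10  C=9  D=9  E=15  F=25  G=27
Waiting times: A=0, B=2, C=4, D=7, E=7, F=15, G=25
Average waiting = (0+2+4+7+7+15+25) / 7 = 60/7 = 8.57

8.57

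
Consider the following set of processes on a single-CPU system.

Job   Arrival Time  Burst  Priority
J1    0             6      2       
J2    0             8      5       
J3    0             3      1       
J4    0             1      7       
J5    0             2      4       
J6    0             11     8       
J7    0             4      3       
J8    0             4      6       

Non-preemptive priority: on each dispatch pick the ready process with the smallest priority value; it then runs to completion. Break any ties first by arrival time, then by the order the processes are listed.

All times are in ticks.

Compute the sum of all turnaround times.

Schedule: | J3 0-3 | J1 3-9 | J7 9-13 | J5 13-15 | J2 15-23 | J8 23-27 | J4 27-28 | J6 28-39 |
Completion: J1=9  J2=23  J3=3  J4=28  J5=15  J6=39  J7=13  J8=27
Turnaround (C−A): J1=9  J2=23  J3=3  J4=28  J5=15  J6=39  J7=13  J8=27
Turnaround = completion − arrival: J1=9, J2=23, J3=3, J4=28, J5=15, J6=39, J7=13, J8=27
Total turnaround = 9 + 23 + 3 + 28 + 15 + 39 + 13 + 27 = 157

157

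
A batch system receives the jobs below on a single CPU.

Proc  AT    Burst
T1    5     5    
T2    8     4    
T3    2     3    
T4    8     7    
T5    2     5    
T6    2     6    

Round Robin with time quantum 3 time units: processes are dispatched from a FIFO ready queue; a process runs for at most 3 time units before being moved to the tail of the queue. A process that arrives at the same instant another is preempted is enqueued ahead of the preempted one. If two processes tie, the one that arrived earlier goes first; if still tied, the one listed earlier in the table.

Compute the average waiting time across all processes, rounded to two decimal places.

Timeline: | idle 0-2 | T3 2-5 | T5 5-8 | T6 8-11 | T1 11-14 | T2 14-17 | T4 17-20 | T5 20-22 | T6 22-25 | T1 25-27 | T2 27-28 | T4 28-32 |
Completion: T1=27  T2=28  T3=5  T4=32  T5=22  T6=25
Turnaround (C−A): T1=22  T2=20  T3=3  T4=24  T5=20  T6=23
Waiting times: T1=17, T2=16, T3=0, T4=17, T5=15, T6=17
Average waiting = (17+16+0+17+15+17) / 6 = 82/6 = 13.67

13.67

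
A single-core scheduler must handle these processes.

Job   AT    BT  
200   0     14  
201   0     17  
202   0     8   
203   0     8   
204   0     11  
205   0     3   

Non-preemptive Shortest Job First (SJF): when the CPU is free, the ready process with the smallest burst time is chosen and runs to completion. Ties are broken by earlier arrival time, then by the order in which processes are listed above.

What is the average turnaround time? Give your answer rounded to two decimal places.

Schedule: | 205 0-3 | 202 3-11 | 203 11-19 | 204 19-30 | 200 30-44 | 201 44-61 |
Completion: 200=44  201=61  202=11  203=19  204=30  205=3
Turnaround (C−A): 200=44  201=61  202=11  203=19  204=30  205=3
Turnaround times: 200=44, 201=61, 202=11, 203=19, 204=30, 205=3
Average turnaround = (44+61+11+19+30+3) / 6 = 168/6 = 28.00

28.00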